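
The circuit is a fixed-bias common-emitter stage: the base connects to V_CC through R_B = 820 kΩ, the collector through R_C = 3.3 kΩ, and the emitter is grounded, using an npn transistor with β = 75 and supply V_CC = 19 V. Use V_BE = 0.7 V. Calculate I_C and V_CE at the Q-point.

Base loop: V_CC = I_B·R_B + V_BE, so I_B = (19 − 0.7)/820 kΩ = 0.0223 mA.
In the active region I_C = β·I_B = 75 × 0.0223 = 1.67 mA.
Collector loop: V_CE = V_CC − I_C·R_C = 19 − 1.67×3.3 = 13.5 V.
Since V_CE = 13.5 V > V_CE(sat) ≈ 0.2 V, the transistor is in the active region as assumed.

I_C ≈ 1.7 mA, V_CE ≈ 13 V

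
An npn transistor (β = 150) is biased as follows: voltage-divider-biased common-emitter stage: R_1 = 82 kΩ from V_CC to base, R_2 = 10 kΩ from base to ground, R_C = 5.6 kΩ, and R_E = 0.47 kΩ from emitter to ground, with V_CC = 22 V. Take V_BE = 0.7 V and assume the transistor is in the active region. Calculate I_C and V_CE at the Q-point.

Thevenize the base divider: V_Th = V_CC·R_2/(R_1+R_2) = 22×10/92 = 2.39 V, R_Th = R_1‖R_2 = 8.91 kΩ.
Base-emitter loop: V_Th = I_B·R_Th + V_BE + (β+1)I_B·R_E, so I_B = (2.39 − 0.7) / (8.91 + 151×0.47) = 0.0212 mA.
I_C = β·I_B = 150×0.0212 = 3.18 mA, and I_E = (β+1)I_B = 3.2 mA.
V_CE = V_CC − I_C·R_C − I_E·R_E = 22 − 3.18×5.6 − 3.2×0.47 = 2.71 V.
V_CE = 2.71 V > 0.2 V confirms active-region operation.

I_C ≈ 3.2 mA, V_CE ≈ 2.7 V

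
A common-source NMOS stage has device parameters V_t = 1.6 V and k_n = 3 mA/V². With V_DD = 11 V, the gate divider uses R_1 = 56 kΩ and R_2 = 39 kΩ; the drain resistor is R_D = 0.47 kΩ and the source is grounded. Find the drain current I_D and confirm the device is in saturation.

I_D ≈ 13 mA

V_G = V_DD·R_2/(R_1+R_2) = 11×39/95 = 4.52 V. With the source grounded, V_GS = V_G = 4.52 V.
Assume saturation: I_D = (k_n/2)(V_GS − V_t)² = (3/2)×(4.52 − 1.6)² = 1.5×2.92² = 12.8 mA.
V_DS = V_DD − I_D·R_D = 11 − 12.8×0.47 = 5.01 V.
Saturation requires V_DS ≥ V_GS − V_t = 2.92 V; 5.01 ≥ 2.92 ✓.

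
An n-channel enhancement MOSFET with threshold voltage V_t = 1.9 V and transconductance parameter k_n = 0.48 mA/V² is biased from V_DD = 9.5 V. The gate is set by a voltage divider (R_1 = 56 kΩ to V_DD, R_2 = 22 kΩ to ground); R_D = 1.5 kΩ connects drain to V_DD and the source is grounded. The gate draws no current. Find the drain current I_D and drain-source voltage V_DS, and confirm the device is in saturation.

V_G = V_DD·R_2/(R_1+R_2) = 9.5×22/78 = 2.68 V. With the source grounded, V_GS = V_G = 2.68 V.
Assume saturation: I_D = (k_n/2)(V_GS − V_t)² = (0.48/2)×(2.68 − 1.9)² = 0.24×0.779² = 0.146 mA.
V_DS = V_DD − I_D·R_D = 9.5 − 0.146×1.5 = 9.28 V.
Saturation requires V_DS ≥ V_GS − V_t = 0.779 V; 9.28 ≥ 0.779 ✓.

I_D ≈ 0.15 mA, V_DS ≈ 9.3 V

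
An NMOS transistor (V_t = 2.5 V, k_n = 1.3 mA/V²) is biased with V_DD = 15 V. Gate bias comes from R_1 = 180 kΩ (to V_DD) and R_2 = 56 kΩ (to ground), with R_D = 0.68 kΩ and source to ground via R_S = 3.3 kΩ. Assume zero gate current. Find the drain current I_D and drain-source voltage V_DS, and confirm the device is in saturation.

I_D ≈ 0.17 mA, V_DS ≈ 14 V

V_G = V_DD·R_2/(R_1+R_2) = 15×56/236 = 3.56 V.
Assume saturation: I_D = (k_n/2)(V_GS − V_t)² with V_GS = V_G − I_D·R_S = 3.56 − 3.3·I_D.
Substituting gives 7.08·I_D² − 5.54·I_D + 0.729 = 0, with roots I_D = 0.167 or 0.616 mA.
The root I_D = 0.616 mA gives V_GS = 1.53 V ≤ V_t, so take I_D = 0.167 mA.
Then V_GS = 3.01 V and V_DS = V_DD − I_D(R_D+R_S) = 15 − 0.167×3.98 = 14.3 V.
Saturation requires V_DS ≥ V_GS − V_t = 0.507 V; 14.3 ≥ 0.507 ✓.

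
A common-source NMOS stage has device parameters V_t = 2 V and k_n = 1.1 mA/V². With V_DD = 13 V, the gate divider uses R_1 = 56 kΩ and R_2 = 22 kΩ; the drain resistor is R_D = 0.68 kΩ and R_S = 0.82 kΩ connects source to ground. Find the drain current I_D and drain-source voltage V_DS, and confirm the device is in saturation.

V_G = V_DD·R_2/(R_1+R_2) = 13×22/78 = 3.67 V.
Assume saturation: I_D = (k_n/2)(V_GS − V_t)² with V_GS = V_G − I_D·R_S = 3.67 − 0.82·I_D.
Substituting gives 0.37·I_D² − 2.5·I_D + 1.53 = 0, with roots I_D = 0.678 or 6.09 mA.
The root I_D = 6.09 mA gives V_GS = -1.33 V ≤ V_t, so take I_D = 0.678 mA.
Then V_GS = 3.11 V and V_DS = V_DD − I_D(R_D+R_S) = 13 − 0.678×1.5 = 12 V.
Saturation requires V_DS ≥ V_GS − V_t = 1.11 V; 12 ≥ 1.11 ✓.

I_D ≈ 0.68 mA, V_DS ≈ 12 V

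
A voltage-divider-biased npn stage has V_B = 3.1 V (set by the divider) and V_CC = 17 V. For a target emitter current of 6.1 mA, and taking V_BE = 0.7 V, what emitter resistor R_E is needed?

R_E ≈ 0.39 kΩ

V_E = V_B − V_BE = 3.1 − 0.7 = 2.4 V.
R_E = V_E / I_E = 2.4 / 6.1 = 0.393 kΩ.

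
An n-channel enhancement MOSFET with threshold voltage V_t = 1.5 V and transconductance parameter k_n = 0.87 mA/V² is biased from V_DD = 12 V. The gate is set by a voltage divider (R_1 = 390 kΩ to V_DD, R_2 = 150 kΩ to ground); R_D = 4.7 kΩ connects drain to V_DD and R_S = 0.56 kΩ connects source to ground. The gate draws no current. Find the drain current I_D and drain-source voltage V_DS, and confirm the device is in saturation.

V_G = V_DD·R_2/(R_1+R_2) = 12×150/540 = 3.33 V.
Assume saturation: I_D = (k_n/2)(V_GS − V_t)² with V_GS = V_G − I_D·R_S = 3.33 − 0.56·I_D.
Substituting gives 0.136·I_D² − 1.89·I_D + 1.46 = 0, with roots I_D = 0.821 or 13.1 mA.
The root I_D = 13.1 mA gives V_GS = -3.98 V ≤ V_t, so take I_D = 0.821 mA.
Then V_GS = 2.87 V and V_DS = V_DD − I_D(R_D+R_S) = 12 − 0.821×5.26 = 7.68 V.
Saturation requires V_DS ≥ V_GS − V_t = 1.37 V; 7.68 ≥ 1.37 ✓.

I_D ≈ 0.82 mA, V_DS ≈ 7.7 V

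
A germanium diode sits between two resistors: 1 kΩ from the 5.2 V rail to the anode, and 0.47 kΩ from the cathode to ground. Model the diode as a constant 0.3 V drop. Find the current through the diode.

The two resistors are in series with the diode, so KVL gives 5.2 = I·1 + 0.3 + I·0.47.
I = (5.2 − 0.3) / (1 + 0.47) kΩ = 4.9 / 1.47 = 3.33 mA.

I ≈ 3.3 mA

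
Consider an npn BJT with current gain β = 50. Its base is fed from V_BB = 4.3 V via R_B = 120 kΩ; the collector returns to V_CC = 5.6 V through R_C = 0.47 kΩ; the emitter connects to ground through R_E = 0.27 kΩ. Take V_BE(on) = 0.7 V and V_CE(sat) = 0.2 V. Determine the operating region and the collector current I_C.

active; I_C ≈ 1.3 mA

Assume active. Base-emitter loop: I_B = (V_BB − V_BE)/(R_B + (β+1)R_E) = (4.3 − 0.7)/(120 + 51×0.27) = 0.0269 mA.
I_C = β·I_B = 50×0.0269 = 1.35 mA.
V_CE = V_CC − I_C·R_C − I_E·R_E = 5.6 − 1.35×0.47 − 1.37×0.27 = 4.6 V > V_CE(sat), so the active-region assumption holds.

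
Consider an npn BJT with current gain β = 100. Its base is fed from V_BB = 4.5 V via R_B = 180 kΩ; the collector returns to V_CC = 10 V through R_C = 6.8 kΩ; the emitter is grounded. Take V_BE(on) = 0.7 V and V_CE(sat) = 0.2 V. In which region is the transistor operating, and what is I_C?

saturation; I_C ≈ 1.4 mA

Assume active: I_B = (4.5 − 0.7)/180 = 0.0211 mA, giving I_C = β·I_B = 2.11 mA.
But then V_CE = 10 − 2.11×6.8 = -4.36 V < V_CE(sat) = 0.2 V — impossible in the active region.
So the transistor is saturated. With V_CE = 0.2 V, I_C = (V_CC − 0.2)/R_C = 9.8/6.8 = 1.44 mA.
Check: β·I_B = 2.11 mA > I_C = 1.44 mA, confirming saturation.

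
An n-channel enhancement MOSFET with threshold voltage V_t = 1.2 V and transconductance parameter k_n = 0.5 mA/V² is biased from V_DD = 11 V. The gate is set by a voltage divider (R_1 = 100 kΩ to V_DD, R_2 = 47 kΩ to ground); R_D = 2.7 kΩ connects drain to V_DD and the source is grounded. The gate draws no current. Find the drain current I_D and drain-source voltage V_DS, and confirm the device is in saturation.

I_D ≈ 1.3 mA, V_DS ≈ 7.4 V

V_G = V_DD·R_2/(R_1+R_2) = 11×47/147 = 3.52 V. With the source grounded, V_GS = V_G = 3.52 V.
Assume saturation: I_D = (k_n/2)(V_GS − V_t)² = (0.5/2)×(3.52 − 1.2)² = 0.25×2.32² = 1.34 mA.
V_DS = V_DD − I_D·R_D = 11 − 1.34×2.7 = 7.38 V.
Saturation requires V_DS ≥ V_GS − V_t = 2.32 V; 7.38 ≥ 2.32 ✓.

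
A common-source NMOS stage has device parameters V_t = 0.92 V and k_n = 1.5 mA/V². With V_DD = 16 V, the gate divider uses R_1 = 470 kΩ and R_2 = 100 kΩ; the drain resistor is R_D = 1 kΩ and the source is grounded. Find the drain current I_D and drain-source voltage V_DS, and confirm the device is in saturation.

V_G = V_DD·R_2/(R_1+R_2) = 16×100/570 = 2.81 V. With the source grounded, V_GS = V_G = 2.81 V.
Assume saturation: I_D = (k_n/2)(V_GS − V_t)² = (1.5/2)×(2.81 − 0.92)² = 0.75×1.89² = 2.67 mA.
V_DS = V_DD − I_D·R_D = 16 − 2.67×1 = 13.3 V.
Saturation requires V_DS ≥ V_GS − V_t = 1.89 V; 13.3 ≥ 1.89 ✓.

I_D ≈ 2.7 mA, V_DS ≈ 13 V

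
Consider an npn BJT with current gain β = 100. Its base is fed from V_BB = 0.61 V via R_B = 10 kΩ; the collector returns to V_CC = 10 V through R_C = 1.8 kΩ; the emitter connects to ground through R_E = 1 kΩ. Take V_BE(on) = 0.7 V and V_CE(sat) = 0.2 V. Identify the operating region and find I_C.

V_BB = 0.61 V ≤ V_BE(on) = 0.7 V, so the base-emitter junction is not forward biased.
The transistor is in cutoff: I_B = I_C = 0.

cutoff; I_C ≈ 0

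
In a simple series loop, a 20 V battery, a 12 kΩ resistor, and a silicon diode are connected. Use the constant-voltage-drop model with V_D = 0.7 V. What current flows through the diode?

KVL around the loop: 20 = V_D + I·R = 0.7 + I × 12 kΩ.
So I = (20 − 0.7) / 12 kΩ = 19.3 / 12 = 1.61 mA.

I ≈ 1.6 mA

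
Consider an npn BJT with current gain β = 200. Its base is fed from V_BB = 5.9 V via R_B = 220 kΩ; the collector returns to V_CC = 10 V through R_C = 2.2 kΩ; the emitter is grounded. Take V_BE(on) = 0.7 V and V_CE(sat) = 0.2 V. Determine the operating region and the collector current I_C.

Assume active: I_B = (5.9 − 0.7)/220 = 0.0236 mA, giving I_C = β·I_B = 4.73 mA.
But then V_CE = 10 − 4.73×2.2 = -0.4 V < V_CE(sat) = 0.2 V — impossible in the active region.
So the transistor is saturated. With V_CE = 0.2 V, I_C = (V_CC − 0.2)/R_C = 9.8/2.2 = 4.45 mA.
Check: β·I_B = 4.73 mA > I_C = 4.45 mA, confirming saturation.

saturation; I_C ≈ 4.5 mA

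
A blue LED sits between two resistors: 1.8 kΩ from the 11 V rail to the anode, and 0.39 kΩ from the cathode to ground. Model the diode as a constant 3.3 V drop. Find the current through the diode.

The two resistors are in series with the diode, so KVL gives 11 = I·1.8 + 3.3 + I·0.39.
I = (11 − 3.3) / (1.8 + 0.39) kΩ = 7.7 / 2.19 = 3.52 mA.

I ≈ 3.5 mA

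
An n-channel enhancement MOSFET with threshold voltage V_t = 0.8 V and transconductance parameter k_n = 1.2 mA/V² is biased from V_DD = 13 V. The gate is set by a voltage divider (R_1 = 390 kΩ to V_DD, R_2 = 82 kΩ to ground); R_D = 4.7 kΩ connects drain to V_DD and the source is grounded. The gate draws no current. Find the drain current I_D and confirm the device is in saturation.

I_D ≈ 1.3 mA

V_G = V_DD·R_2/(R_1+R_2) = 13×82/472 = 2.26 V. With the source grounded, V_GS = V_G = 2.26 V.
Assume saturation: I_D = (k_n/2)(V_GS − V_t)² = (1.2/2)×(2.26 − 0.8)² = 0.6×1.46² = 1.28 mA.
V_DS = V_DD − I_D·R_D = 13 − 1.28×4.7 = 7 V.
Saturation requires V_DS ≥ V_GS − V_t = 1.46 V; 7 ≥ 1.46 ✓.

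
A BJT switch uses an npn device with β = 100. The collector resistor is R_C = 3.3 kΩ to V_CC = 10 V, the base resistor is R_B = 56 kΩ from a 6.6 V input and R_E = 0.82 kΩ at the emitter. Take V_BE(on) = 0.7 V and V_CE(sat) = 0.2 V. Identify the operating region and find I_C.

saturation; I_C ≈ 2.4 mA

Assume active: I_B = (6.6 − 0.7)/(56 + 101×0.82) = 0.0425 mA, I_C = β·I_B = 4.25 mA.
Then V_CE = 10 − 4.25×3.3 − 4.29×0.82 = -7.55 V < 0.2 V — the active assumption fails.
Re-solve with V_CE = 0.2 V. KCL at the emitter: V_E/R_E = (V_BB−0.7−V_E)/R_B + (V_CC−0.2−V_E)/R_C, giving V_E = 2 V.
I_C = (V_CC − 0.2 − V_E)/R_C = (9.8 − 2)/3.3 = 2.36 mA.
Check: I_B = (5.9 − 2)/56 = 0.0697 mA, and β·I_B = 6.97 mA > I_C, confirming saturation.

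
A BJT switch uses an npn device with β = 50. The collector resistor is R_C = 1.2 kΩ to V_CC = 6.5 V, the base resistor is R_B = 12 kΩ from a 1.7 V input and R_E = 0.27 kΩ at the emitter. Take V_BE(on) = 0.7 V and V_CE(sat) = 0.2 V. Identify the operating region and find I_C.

active; I_C ≈ 1.9 mA

Assume active. Base-emitter loop: I_B = (V_BB − V_BE)/(R_B + (β+1)R_E) = (1.7 − 0.7)/(12 + 51×0.27) = 0.0388 mA.
I_C = β·I_B = 50×0.0388 = 1.94 mA.
V_CE = V_CC − I_C·R_C − I_E·R_E = 6.5 − 1.94×1.2 − 1.98×0.27 = 3.64 V > V_CE(sat), so the active-region assumption holds.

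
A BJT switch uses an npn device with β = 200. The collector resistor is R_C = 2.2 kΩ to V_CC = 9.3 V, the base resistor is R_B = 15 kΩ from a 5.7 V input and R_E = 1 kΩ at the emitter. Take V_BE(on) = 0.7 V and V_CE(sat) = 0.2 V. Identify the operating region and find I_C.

Assume active: I_B = (5.7 − 0.7)/(15 + 201×1) = 0.0231 mA, I_C = β·I_B = 4.63 mA.
Then V_CE = 9.3 − 4.63×2.2 − 4.65×1 = -5.54 V < 0.2 V — the active assumption fails.
Re-solve with V_CE = 0.2 V. KCL at the emitter: V_E/R_E = (V_BB−0.7−V_E)/R_B + (V_CC−0.2−V_E)/R_C, giving V_E = 2.94 V.
I_C = (V_CC − 0.2 − V_E)/R_C = (9.1 − 2.94)/2.2 = 2.8 mA.
Check: I_B = (5 − 2.94)/15 = 0.137 mA, and β·I_B = 27.5 mA > I_C, confirming saturation.

saturation; I_C ≈ 2.8 mA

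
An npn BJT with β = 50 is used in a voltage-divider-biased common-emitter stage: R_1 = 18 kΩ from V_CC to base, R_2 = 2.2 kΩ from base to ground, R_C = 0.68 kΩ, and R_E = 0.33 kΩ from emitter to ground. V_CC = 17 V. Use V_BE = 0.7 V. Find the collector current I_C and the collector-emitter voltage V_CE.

I_C ≈ 3.1 mA, V_CE ≈ 14 V

Thevenize the base divider: V_Th = V_CC·R_2/(R_1+R_2) = 17×2.2/20.2 = 1.85 V, R_Th = R_1‖R_2 = 1.96 kΩ.
Base-emitter loop: V_Th = I_B·R_Th + V_BE + (β+1)I_B·R_E, so I_B = (1.85 − 0.7) / (1.96 + 51×0.33) = 0.0613 mA.
I_C = β·I_B = 50×0.0613 = 3.06 mA, and I_E = (β+1)I_B = 3.13 mA.
V_CE = V_CC − I_C·R_C − I_E·R_E = 17 − 3.06×0.68 − 3.13×0.33 = 13.9 V.
V_CE = 13.9 V > 0.2 V confirms active-region operation.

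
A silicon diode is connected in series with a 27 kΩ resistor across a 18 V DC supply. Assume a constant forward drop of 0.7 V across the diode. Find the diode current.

KVL around the loop: 18 = V_D + I·R = 0.7 + I × 27 kΩ.
So I = (18 − 0.7) / 27 kΩ = 17.3 / 27 = 0.641 mA.

I ≈ 0.64 mA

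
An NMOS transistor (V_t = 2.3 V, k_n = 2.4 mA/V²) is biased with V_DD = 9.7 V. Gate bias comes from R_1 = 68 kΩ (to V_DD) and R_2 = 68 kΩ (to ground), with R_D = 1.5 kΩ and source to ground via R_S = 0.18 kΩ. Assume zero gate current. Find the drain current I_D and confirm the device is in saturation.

V_G = V_DD·R_2/(R_1+R_2) = 9.7×68/136 = 4.85 V.
Assume saturation: I_D = (k_n/2)(V_GS − V_t)² with V_GS = V_G − I_D·R_S = 4.85 − 0.18·I_D.
Substituting gives 0.0389·I_D² − 2.1·I_D + 7.8 = 0, with roots I_D = 4.01 or 50 mA.
The root I_D = 50 mA gives V_GS = -4.16 V ≤ V_t, so take I_D = 4.01 mA.
Then V_GS = 4.13 V and V_DS = V_DD − I_D(R_D+R_S) = 9.7 − 4.01×1.68 = 2.96 V.
Saturation requires V_DS ≥ V_GS − V_t = 1.83 V; 2.96 ≥ 1.83 ✓.

I_D ≈ 4 mA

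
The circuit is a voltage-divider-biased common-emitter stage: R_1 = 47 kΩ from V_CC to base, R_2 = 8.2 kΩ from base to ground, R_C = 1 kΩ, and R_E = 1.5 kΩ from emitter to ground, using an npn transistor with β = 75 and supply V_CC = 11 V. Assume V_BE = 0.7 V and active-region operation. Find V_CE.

V_CE ≈ 9.5 V

Thevenize the base divider: V_Th = V_CC·R_2/(R_1+R_2) = 11×8.2/55.2 = 1.63 V, R_Th = R_1‖R_2 = 6.98 kΩ.
Base-emitter loop: V_Th = I_B·R_Th + V_BE + (β+1)I_B·R_E, so I_B = (1.63 − 0.7) / (6.98 + 76×1.5) = 0.00772 mA.
I_C = β·I_B = 75×0.00772 = 0.579 mA, and I_E = (β+1)I_B = 0.587 mA.
V_CE = V_CC − I_C·R_C − I_E·R_E = 11 − 0.579×1 − 0.587×1.5 = 9.54 V.
V_CE = 9.54 V > 0.2 V confirms active-region operation.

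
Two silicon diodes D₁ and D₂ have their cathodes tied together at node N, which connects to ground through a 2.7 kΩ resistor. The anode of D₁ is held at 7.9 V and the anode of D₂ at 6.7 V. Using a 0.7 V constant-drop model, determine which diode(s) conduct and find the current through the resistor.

Assume both conduct. Then node N would need to be at both 7.9−0.7 = 7.2 V and 6.7−0.7 = 6 V, which is impossible.
Assume only D₁ conducts: V_N = 7.9 − 0.7 = 7.2 V, so I_R = 7.2/2.7 = 2.67 mA.
Check D₂: its anode-to-cathode voltage is 6.7 − 7.2 = -0.5 V < 0.7 V, so it is off. The assumption is consistent.

Only D₁ conducts; I_R ≈ 2.7 mA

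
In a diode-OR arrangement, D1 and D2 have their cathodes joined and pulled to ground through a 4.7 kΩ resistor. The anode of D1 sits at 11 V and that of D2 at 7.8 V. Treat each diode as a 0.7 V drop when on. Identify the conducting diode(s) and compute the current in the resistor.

Assume both conduct. Then node N would need to be at both 11−0.7 = 10.3 V and 7.8−0.7 = 7.1 V, which is impossible.
Assume only D1 conducts: V_N = 11 − 0.7 = 10.3 V, so I_R = 10.3/4.7 = 2.19 mA.
Check D2: its anode-to-cathode voltage is 7.8 − 10.3 = -2.5 V < 0.7 V, so it is off. The assumption is consistent.

Only D1 conducts; I_R ≈ 2.2 mA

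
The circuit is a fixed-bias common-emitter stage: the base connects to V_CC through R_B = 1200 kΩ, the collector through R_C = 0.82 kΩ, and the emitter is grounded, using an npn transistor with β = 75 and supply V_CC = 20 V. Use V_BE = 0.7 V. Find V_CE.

V_CE ≈ 19 V

Base loop: V_CC = I_B·R_B + V_BE, so I_B = (20 − 0.7)/1200 kΩ = 0.0161 mA.
In the active region I_C = β·I_B = 75 × 0.0161 = 1.21 mA.
Collector loop: V_CE = V_CC − I_C·R_C = 20 − 1.21×0.82 = 19 V.
Since V_CE = 19 V > V_CE(sat) ≈ 0.2 V, the transistor is in the active region as assumed.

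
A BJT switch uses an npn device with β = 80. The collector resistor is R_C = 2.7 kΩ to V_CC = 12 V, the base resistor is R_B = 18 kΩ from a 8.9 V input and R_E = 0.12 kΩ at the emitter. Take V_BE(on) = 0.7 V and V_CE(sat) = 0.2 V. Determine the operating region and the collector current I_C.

Assume active: I_B = (8.9 − 0.7)/(18 + 81×0.12) = 0.296 mA, I_C = β·I_B = 23.7 mA.
Then V_CE = 12 − 23.7×2.7 − 24×0.12 = -54.8 V < 0.2 V — the active assumption fails.
Re-solve with V_CE = 0.2 V. KCL at the emitter: V_E/R_E = (V_BB−0.7−V_E)/R_B + (V_CC−0.2−V_E)/R_C, giving V_E = 0.551 V.
I_C = (V_CC − 0.2 − V_E)/R_C = (11.8 − 0.551)/2.7 = 4.17 mA.
Check: I_B = (8.2 − 0.551)/18 = 0.425 mA, and β·I_B = 34 mA > I_C, confirming saturation.

saturation; I_C ≈ 4.2 mA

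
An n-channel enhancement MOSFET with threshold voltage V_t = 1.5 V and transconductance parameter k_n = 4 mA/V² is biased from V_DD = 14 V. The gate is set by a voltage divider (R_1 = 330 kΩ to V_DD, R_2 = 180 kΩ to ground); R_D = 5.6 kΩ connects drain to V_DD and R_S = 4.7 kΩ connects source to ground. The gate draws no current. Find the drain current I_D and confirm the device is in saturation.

V_G = V_DD·R_2/(R_1+R_2) = 14×180/510 = 4.94 V.
Assume saturation: I_D = (k_n/2)(V_GS − V_t)² with V_GS = V_G − I_D·R_S = 4.94 − 4.7·I_D.
Substituting gives 44.2·I_D² − 65.7·I_D + 23.7 = 0, with roots I_D = 0.614 or 0.873 mA.
The root I_D = 0.873 mA gives V_GS = 0.839 V ≤ V_t, so take I_D = 0.614 mA.
Then V_GS = 2.05 V and V_DS = V_DD − I_D(R_D+R_S) = 14 − 0.614×10.3 = 7.67 V.
Saturation requires V_DS ≥ V_GS − V_t = 0.554 V; 7.67 ≥ 0.554 ✓.

I_D ≈ 0.61 mA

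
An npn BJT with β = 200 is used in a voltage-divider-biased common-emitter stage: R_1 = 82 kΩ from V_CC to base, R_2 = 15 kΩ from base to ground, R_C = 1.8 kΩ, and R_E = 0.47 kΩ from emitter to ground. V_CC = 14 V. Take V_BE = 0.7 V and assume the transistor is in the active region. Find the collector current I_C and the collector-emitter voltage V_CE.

I_C ≈ 2.7 mA, V_CE ≈ 7.8 V

Thevenize the base divider: V_Th = V_CC·R_2/(R_1+R_2) = 14×15/97 = 2.16 V, R_Th = R_1‖R_2 = 12.7 kΩ.
Base-emitter loop: V_Th = I_B·R_Th + V_BE + (β+1)I_B·R_E, so I_B = (2.16 − 0.7) / (12.7 + 201×0.47) = 0.0137 mA.
I_C = β·I_B = 200×0.0137 = 2.73 mA, and I_E = (β+1)I_B = 2.75 mA.
V_CE = V_CC − I_C·R_C − I_E·R_E = 14 − 2.73×1.8 − 2.75×0.47 = 7.79 V.
V_CE = 7.79 V > 0.2 V confirms active-region operation.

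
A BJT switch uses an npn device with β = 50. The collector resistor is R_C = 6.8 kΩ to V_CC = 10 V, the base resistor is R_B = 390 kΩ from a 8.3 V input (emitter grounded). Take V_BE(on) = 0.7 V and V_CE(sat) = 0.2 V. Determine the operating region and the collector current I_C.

active; I_C ≈ 0.97 mA

Assume active. Base-emitter loop: I_B = (V_BB − V_BE)/R_B = (8.3 − 0.7)/390 = 0.0195 mA.
I_C = β·I_B = 50×0.0195 = 0.974 mA.
V_CE = V_CC − I_C·R_C = 10 − 0.974×6.8 = 3.37 V > V_CE(sat), so the active-region assumption holds.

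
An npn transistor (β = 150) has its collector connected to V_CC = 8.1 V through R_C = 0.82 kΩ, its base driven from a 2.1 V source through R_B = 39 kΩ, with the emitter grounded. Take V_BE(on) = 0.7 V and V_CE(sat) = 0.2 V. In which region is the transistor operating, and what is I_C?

active; I_C ≈ 5.4 mA

Assume active. Base-emitter loop: I_B = (V_BB − V_BE)/R_B = (2.1 − 0.7)/39 = 0.0359 mA.
I_C = β·I_B = 150×0.0359 = 5.38 mA.
V_CE = V_CC − I_C·R_C = 8.1 − 5.38×0.82 = 3.68 V > V_CE(sat), so the active-region assumption holds.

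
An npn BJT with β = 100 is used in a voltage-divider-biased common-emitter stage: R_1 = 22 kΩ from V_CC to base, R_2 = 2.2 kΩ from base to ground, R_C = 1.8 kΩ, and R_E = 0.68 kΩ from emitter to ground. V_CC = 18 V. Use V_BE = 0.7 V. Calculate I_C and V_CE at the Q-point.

I_C ≈ 1.3 mA, V_CE ≈ 15 V

Thevenize the base divider: V_Th = V_CC·R_2/(R_1+R_2) = 18×2.2/24.2 = 1.64 V, R_Th = R_1‖R_2 = 2 kΩ.
Base-emitter loop: V_Th = I_B·R_Th + V_BE + (β+1)I_B·R_E, so I_B = (1.64 − 0.7) / (2 + 101×0.68) = 0.0132 mA.
I_C = β·I_B = 100×0.0132 = 1.32 mA, and I_E = (β+1)I_B = 1.34 mA.
V_CE = V_CC − I_C·R_C − I_E·R_E = 18 − 1.32×1.8 − 1.34×0.68 = 14.7 V.
V_CE = 14.7 V > 0.2 V confirms active-region operation.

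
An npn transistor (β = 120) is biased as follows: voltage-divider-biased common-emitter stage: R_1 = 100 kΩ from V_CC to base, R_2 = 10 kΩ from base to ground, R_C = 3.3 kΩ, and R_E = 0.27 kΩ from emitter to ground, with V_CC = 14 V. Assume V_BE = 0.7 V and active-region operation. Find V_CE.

V_CE ≈ 8.1 V

Thevenize the base divider: V_Th = V_CC·R_2/(R_1+R_2) = 14×10/110 = 1.27 V, R_Th = R_1‖R_2 = 9.09 kΩ.
Base-emitter loop: V_Th = I_B·R_Th + V_BE + (β+1)I_B·R_E, so I_B = (1.27 − 0.7) / (9.09 + 121×0.27) = 0.0137 mA.
I_C = β·I_B = 120×0.0137 = 1.65 mA, and I_E = (β+1)I_B = 1.66 mA.
V_CE = V_CC − I_C·R_C − I_E·R_E = 14 − 1.65×3.3 − 1.66×0.27 = 8.12 V.
V_CE = 8.12 V > 0.2 V confirms active-region operation.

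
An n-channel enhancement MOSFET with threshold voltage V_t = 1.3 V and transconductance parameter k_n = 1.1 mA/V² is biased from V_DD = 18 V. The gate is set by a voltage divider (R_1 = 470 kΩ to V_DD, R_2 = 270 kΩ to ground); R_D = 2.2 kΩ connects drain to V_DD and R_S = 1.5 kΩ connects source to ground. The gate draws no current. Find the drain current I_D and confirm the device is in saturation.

I_D ≈ 2.2 mA

V_G = V_DD·R_2/(R_1+R_2) = 18×270/740 = 6.57 V.
Assume saturation: I_D = (k_n/2)(V_GS − V_t)² with V_GS = V_G − I_D·R_S = 6.57 − 1.5·I_D.
Substituting gives 1.24·I_D² − 9.69·I_D + 15.3 = 0, with roots I_D = 2.18 or 5.65 mA.
The root I_D = 5.65 mA gives V_GS = -1.9 V ≤ V_t, so take I_D = 2.18 mA.
Then V_GS = 3.29 V and V_DS = V_DD − I_D(R_D+R_S) = 18 − 2.18×3.7 = 9.92 V.
Saturation requires V_DS ≥ V_GS − V_t = 1.99 V; 9.92 ≥ 1.99 ✓.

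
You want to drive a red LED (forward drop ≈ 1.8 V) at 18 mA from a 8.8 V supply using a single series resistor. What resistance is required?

R ≈ 0.39 kΩ

The resistor drops V_S − V_D = 8.8 − 1.8 = 7 V at 18 mA.
R = 7 V / 18 mA = 0.389 kΩ.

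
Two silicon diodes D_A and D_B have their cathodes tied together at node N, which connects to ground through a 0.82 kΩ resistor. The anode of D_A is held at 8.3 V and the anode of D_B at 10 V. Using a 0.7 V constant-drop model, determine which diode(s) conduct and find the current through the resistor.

Only D_B conducts; I_R ≈ 11 mA

Assume both conduct. Then node N would need to be at both 8.3−0.7 = 7.6 V and 10−0.7 = 9.3 V, which is impossible.
Assume only D_B conducts: V_N = 10 − 0.7 = 9.3 V, so I_R = 9.3/0.82 = 11.3 mA.
Check D_A: its anode-to-cathode voltage is 8.3 − 9.3 = -1 V < 0.7 V, so it is off. The assumption is consistent.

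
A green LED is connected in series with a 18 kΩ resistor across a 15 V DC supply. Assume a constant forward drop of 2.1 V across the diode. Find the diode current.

I ≈ 0.72 mA

KVL around the loop: 15 = V_D + I·R = 2.1 + I × 18 kΩ.
So I = (15 − 2.1) / 18 kΩ = 12.9 / 18 = 0.717 mA.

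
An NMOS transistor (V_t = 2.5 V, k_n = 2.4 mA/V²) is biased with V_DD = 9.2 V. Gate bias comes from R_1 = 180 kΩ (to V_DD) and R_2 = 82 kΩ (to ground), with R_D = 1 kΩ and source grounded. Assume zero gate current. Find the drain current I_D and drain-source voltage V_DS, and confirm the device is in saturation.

I_D ≈ 0.17 mA, V_DS ≈ 9 V

V_G = V_DD·R_2/(R_1+R_2) = 9.2×82/262 = 2.88 V. With the source grounded, V_GS = V_G = 2.88 V.
Assume saturation: I_D = (k_n/2)(V_GS − V_t)² = (2.4/2)×(2.88 − 2.5)² = 1.2×0.379² = 0.173 mA.
V_DS = V_DD − I_D·R_D = 9.2 − 0.173×1 = 9.03 V.
Saturation requires V_DS ≥ V_GS − V_t = 0.379 V; 9.03 ≥ 0.379 ✓.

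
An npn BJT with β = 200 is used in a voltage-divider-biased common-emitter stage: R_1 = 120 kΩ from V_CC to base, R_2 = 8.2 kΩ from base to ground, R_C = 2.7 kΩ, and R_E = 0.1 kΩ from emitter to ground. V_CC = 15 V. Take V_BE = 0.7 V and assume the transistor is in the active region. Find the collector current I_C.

I_C ≈ 1.9 mA

Thevenize the base divider: V_Th = V_CC·R_2/(R_1+R_2) = 15×8.2/128 = 0.959 V, R_Th = R_1‖R_2 = 7.68 kΩ.
Base-emitter loop: V_Th = I_B·R_Th + V_BE + (β+1)I_B·R_E, so I_B = (0.959 − 0.7) / (7.68 + 201×0.1) = 0.00934 mA.
I_C = β·I_B = 200×0.00934 = 1.87 mA, and I_E = (β+1)I_B = 1.88 mA.
V_CE = V_CC − I_C·R_C − I_E·R_E = 15 − 1.87×2.7 − 1.88×0.1 = 9.77 V.
V_CE = 9.77 V > 0.2 V confirms active-region operation.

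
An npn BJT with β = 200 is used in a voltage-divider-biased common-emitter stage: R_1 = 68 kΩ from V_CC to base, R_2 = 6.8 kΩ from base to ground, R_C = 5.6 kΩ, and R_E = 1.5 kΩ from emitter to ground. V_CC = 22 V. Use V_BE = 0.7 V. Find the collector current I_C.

I_C ≈ 0.85 mA

Thevenize the base divider: V_Th = V_CC·R_2/(R_1+R_2) = 22×6.8/74.8 = 2 V, R_Th = R_1‖R_2 = 6.18 kΩ.
Base-emitter loop: V_Th = I_B·R_Th + V_BE + (β+1)I_B·R_E, so I_B = (2 − 0.7) / (6.18 + 201×1.5) = 0.00423 mA.
I_C = β·I_B = 200×0.00423 = 0.845 mA, and I_E = (β+1)I_B = 0.849 mA.
V_CE = V_CC − I_C·R_C − I_E·R_E = 22 − 0.845×5.6 − 0.849×1.5 = 16 V.
V_CE = 16 V > 0.2 V confirms active-region operation.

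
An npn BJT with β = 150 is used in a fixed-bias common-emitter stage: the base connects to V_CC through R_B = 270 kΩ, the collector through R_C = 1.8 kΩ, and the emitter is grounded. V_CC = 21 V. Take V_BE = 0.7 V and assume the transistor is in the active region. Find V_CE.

Base loop: V_CC = I_B·R_B + V_BE, so I_B = (21 − 0.7)/270 kΩ = 0.0752 mA.
In the active region I_C = β·I_B = 150 × 0.0752 = 11.3 mA.
Collector loop: V_CE = V_CC − I_C·R_C = 21 − 11.3×1.8 = 0.7 V.
Since V_CE = 0.7 V > V_CE(sat) ≈ 0.2 V, the transistor is in the active region as assumed.

V_CE ≈ 0.7 V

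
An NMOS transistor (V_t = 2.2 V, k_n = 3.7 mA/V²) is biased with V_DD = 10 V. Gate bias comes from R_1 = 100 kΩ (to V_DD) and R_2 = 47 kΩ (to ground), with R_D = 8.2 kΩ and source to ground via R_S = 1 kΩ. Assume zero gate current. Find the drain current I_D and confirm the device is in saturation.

V_G = V_DD·R_2/(R_1+R_2) = 10×47/147 = 3.2 V.
Assume saturation: I_D = (k_n/2)(V_GS − V_t)² with V_GS = V_G − I_D·R_S = 3.2 − 1·I_D.
Substituting gives 1.85·I_D² − 4.69·I_D + 1.84 = 0, with roots I_D = 0.485 or 2.05 mA.
The root I_D = 2.05 mA gives V_GS = 1.15 V ≤ V_t, so take I_D = 0.485 mA.
Then V_GS = 2.71 V and V_DS = V_DD − I_D(R_D+R_S) = 10 − 0.485×9.2 = 5.54 V.
Saturation requires V_DS ≥ V_GS − V_t = 0.512 V; 5.54 ≥ 0.512 ✓.

I_D ≈ 0.49 mA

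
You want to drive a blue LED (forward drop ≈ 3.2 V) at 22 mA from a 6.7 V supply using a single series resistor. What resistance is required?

The resistor drops V_S − V_D = 6.7 − 3.2 = 3.5 V at 22 mA.
R = 3.5 V / 22 mA = 0.159 kΩ.

R ≈ 0.16 kΩ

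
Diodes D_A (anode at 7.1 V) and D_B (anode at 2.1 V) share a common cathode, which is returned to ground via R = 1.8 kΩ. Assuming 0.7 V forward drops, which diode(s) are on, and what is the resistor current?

Assume both conduct. Then node N would need to be at both 7.1−0.7 = 6.4 V and 2.1−0.7 = 1.4 V, which is impossible.
Assume only D_A conducts: V_N = 7.1 − 0.7 = 6.4 V, so I_R = 6.4/1.8 = 3.56 mA.
Check D_B: its anode-to-cathode voltage is 2.1 − 6.4 = -4.3 V < 0.7 V, so it is off. The assumption is consistent.

Only D_A conducts; I_R ≈ 3.6 mA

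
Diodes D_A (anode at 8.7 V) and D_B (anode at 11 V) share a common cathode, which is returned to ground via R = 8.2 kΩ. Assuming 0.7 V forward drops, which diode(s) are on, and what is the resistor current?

Only D_B conducts; I_R ≈ 1.3 mA

Assume both conduct. Then node N would need to be at both 8.7−0.7 = 8 V and 11−0.7 = 10.3 V, which is impossible.
Assume only D_B conducts: V_N = 11 − 0.7 = 10.3 V, so I_R = 10.3/8.2 = 1.26 mA.
Check D_A: its anode-to-cathode voltage is 8.7 − 10.3 = -1.6 V < 0.7 V, so it is off. The assumption is consistent.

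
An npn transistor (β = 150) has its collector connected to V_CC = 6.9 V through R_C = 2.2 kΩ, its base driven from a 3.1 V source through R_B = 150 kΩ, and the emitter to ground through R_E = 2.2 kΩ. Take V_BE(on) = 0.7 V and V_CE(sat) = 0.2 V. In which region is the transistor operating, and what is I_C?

Assume active. Base-emitter loop: I_B = (V_BB − V_BE)/(R_B + (β+1)R_E) = (3.1 − 0.7)/(150 + 151×2.2) = 0.00498 mA.
I_C = β·I_B = 150×0.00498 = 0.747 mA.
V_CE = V_CC − I_C·R_C − I_E·R_E = 6.9 − 0.747×2.2 − 0.752×2.2 = 3.6 V > V_CE(sat), so the active-region assumption holds.

active; I_C ≈ 0.75 mA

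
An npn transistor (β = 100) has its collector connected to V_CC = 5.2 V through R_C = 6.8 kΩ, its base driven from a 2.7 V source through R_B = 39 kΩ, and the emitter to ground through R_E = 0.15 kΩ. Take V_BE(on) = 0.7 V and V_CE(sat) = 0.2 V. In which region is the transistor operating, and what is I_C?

Assume active: I_B = (2.7 − 0.7)/(39 + 101×0.15) = 0.0369 mA, I_C = β·I_B = 3.69 mA.
Then V_CE = 5.2 − 3.69×6.8 − 3.73×0.15 = -20.5 V < 0.2 V — the active assumption fails.
Re-solve with V_CE = 0.2 V. KCL at the emitter: V_E/R_E = (V_BB−0.7−V_E)/R_B + (V_CC−0.2−V_E)/R_C, giving V_E = 0.115 V.
I_C = (V_CC − 0.2 − V_E)/R_C = (5 − 0.115)/6.8 = 0.718 mA.
Check: I_B = (2 − 0.115)/39 = 0.0483 mA, and β·I_B = 4.83 mA > I_C, confirming saturation.

saturation; I_C ≈ 0.72 mA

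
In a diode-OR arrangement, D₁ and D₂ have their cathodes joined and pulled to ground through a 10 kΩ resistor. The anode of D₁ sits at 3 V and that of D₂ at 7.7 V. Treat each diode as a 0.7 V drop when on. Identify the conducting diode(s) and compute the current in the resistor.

Assume both conduct. Then node N would need to be at both 3−0.7 = 2.3 V and 7.7−0.7 = 7 V, which is impossible.
Assume only D₂ conducts: V_N = 7.7 − 0.7 = 7 V, so I_R = 7/10 = 0.7 mA.
Check D₁: its anode-to-cathode voltage is 3 − 7 = -4 V < 0.7 V, so it is off. The assumption is consistent.

Only D₂ conducts; I_R ≈ 0.7 mA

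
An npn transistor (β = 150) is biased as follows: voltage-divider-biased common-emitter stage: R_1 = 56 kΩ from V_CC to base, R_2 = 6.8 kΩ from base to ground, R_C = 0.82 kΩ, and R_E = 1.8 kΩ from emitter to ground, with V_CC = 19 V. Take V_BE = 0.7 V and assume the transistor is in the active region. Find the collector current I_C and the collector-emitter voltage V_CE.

Thevenize the base divider: V_Th = V_CC·R_2/(R_1+R_2) = 19×6.8/62.8 = 2.06 V, R_Th = R_1‖R_2 = 6.06 kΩ.
Base-emitter loop: V_Th = I_B·R_Th + V_BE + (β+1)I_B·R_E, so I_B = (2.06 − 0.7) / (6.06 + 151×1.8) = 0.00488 mA.
I_C = β·I_B = 150×0.00488 = 0.733 mA, and I_E = (β+1)I_B = 0.738 mA.
V_CE = V_CC − I_C·R_C − I_E·R_E = 19 − 0.733×0.82 − 0.738×1.8 = 17.1 V.
V_CE = 17.1 V > 0.2 V confirms active-region operation.

I_C ≈ 0.73 mA, V_CE ≈ 17 V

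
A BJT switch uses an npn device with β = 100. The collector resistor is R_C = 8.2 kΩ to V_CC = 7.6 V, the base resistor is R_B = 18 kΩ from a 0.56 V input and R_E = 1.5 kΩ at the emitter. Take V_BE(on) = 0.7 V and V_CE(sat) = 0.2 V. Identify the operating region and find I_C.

cutoff; I_C ≈ 0

V_BB = 0.56 V ≤ V_BE(on) = 0.7 V, so the base-emitter junction is not forward biased.
The transistor is in cutoff: I_B = I_C = 0.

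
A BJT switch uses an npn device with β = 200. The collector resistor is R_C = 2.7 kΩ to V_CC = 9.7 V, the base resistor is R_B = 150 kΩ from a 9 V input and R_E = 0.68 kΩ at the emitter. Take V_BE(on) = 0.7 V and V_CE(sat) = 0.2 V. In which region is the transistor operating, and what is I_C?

saturation; I_C ≈ 2.8 mA

Assume active: I_B = (9 − 0.7)/(150 + 201×0.68) = 0.029 mA, I_C = β·I_B = 5.79 mA.
Then V_CE = 9.7 − 5.79×2.7 − 5.82×0.68 = -9.89 V < 0.2 V — the active assumption fails.
Re-solve with V_CE = 0.2 V. KCL at the emitter: V_E/R_E = (V_BB−0.7−V_E)/R_B + (V_CC−0.2−V_E)/R_C, giving V_E = 1.93 V.
I_C = (V_CC − 0.2 − V_E)/R_C = (9.5 − 1.93)/2.7 = 2.8 mA.
Check: I_B = (8.3 − 1.93)/150 = 0.0424 mA, and β·I_B = 8.49 mA > I_C, confirming saturation.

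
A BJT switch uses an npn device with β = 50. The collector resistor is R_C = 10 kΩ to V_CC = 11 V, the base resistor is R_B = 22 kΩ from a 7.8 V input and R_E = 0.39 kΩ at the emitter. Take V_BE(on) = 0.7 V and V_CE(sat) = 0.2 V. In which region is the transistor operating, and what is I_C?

Assume active: I_B = (7.8 − 0.7)/(22 + 51×0.39) = 0.169 mA, I_C = β·I_B = 8.47 mA.
Then V_CE = 11 − 8.47×10 − 8.64×0.39 = -77.1 V < 0.2 V — the active assumption fails.
Re-solve with V_CE = 0.2 V. KCL at the emitter: V_E/R_E = (V_BB−0.7−V_E)/R_B + (V_CC−0.2−V_E)/R_C, giving V_E = 0.518 V.
I_C = (V_CC − 0.2 − V_E)/R_C = (10.8 − 0.518)/10 = 1.03 mA.
Check: I_B = (7.1 − 0.518)/22 = 0.299 mA, and β·I_B = 15 mA > I_C, confirming saturation.

saturation; I_C ≈ 1 mA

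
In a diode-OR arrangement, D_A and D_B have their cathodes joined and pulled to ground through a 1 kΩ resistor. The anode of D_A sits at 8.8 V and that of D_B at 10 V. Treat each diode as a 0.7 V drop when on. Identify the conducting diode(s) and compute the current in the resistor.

Only D_B conducts; I_R ≈ 9.3 mA

Assume both conduct. Then node N would need to be at both 8.8−0.7 = 8.1 V and 10−0.7 = 9.3 V, which is impossible.
Assume only D_B conducts: V_N = 10 − 0.7 = 9.3 V, so I_R = 9.3/1 = 9.3 mA.
Check D_A: its anode-to-cathode voltage is 8.8 − 9.3 = -0.5 V < 0.7 V, so it is off. The assumption is consistent.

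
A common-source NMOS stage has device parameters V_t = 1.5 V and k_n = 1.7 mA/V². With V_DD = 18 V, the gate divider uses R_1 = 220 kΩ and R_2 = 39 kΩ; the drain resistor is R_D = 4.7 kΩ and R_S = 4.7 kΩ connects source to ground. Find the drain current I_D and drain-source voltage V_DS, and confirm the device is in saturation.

V_G = V_DD·R_2/(R_1+R_2) = 18×39/259 = 2.71 V.
Assume saturation: I_D = (k_n/2)(V_GS − V_t)² with V_GS = V_G − I_D·R_S = 2.71 − 4.7·I_D.
Substituting gives 18.8·I_D² − 10.7·I_D + 1.25 = 0, with roots I_D = 0.164 or 0.404 mA.
The root I_D = 0.404 mA gives V_GS = 0.81 V ≤ V_t, so take I_D = 0.164 mA.
Then V_GS = 1.94 V and V_DS = V_DD − I_D(R_D+R_S) = 18 − 0.164×9.4 = 16.5 V.
Saturation requires V_DS ≥ V_GS − V_t = 0.439 V; 16.5 ≥ 0.439 ✓.

I_D ≈ 0.16 mA, V_DS ≈ 16 V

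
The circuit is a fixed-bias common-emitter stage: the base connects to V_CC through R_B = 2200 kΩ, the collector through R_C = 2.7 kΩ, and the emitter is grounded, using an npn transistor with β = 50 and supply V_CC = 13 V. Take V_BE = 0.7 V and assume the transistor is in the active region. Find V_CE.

Base loop: V_CC = I_B·R_B + V_BE, so I_B = (13 − 0.7)/2200 kΩ = 0.00559 mA.
In the active region I_C = β·I_B = 50 × 0.00559 = 0.28 mA.
Collector loop: V_CE = V_CC − I_C·R_C = 13 − 0.28×2.7 = 12.2 V.
Since V_CE = 12.2 V > V_CE(sat) ≈ 0.2 V, the transistor is in the active region as assumed.

V_CE ≈ 12 V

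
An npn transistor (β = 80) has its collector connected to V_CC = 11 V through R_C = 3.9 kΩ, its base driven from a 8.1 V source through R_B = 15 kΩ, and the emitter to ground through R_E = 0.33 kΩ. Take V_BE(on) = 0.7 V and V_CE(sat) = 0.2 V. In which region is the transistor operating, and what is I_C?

Assume active: I_B = (8.1 − 0.7)/(15 + 81×0.33) = 0.177 mA, I_C = β·I_B = 14.2 mA.
Then V_CE = 11 − 14.2×3.9 − 14.4×0.33 = -49.1 V < 0.2 V — the active assumption fails.
Re-solve with V_CE = 0.2 V. KCL at the emitter: V_E/R_E = (V_BB−0.7−V_E)/R_B + (V_CC−0.2−V_E)/R_C, giving V_E = 0.973 V.
I_C = (V_CC − 0.2 − V_E)/R_C = (10.8 − 0.973)/3.9 = 2.52 mA.
Check: I_B = (7.4 − 0.973)/15 = 0.428 mA, and β·I_B = 34.3 mA > I_C, confirming saturation.

saturation; I_C ≈ 2.5 mA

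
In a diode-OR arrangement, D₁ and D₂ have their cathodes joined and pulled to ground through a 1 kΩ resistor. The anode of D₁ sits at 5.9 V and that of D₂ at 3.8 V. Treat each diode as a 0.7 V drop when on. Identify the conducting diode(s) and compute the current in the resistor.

Only D₁ conducts; I_R ≈ 5.2 mA

Assume both conduct. Then node N would need to be at both 5.9−0.7 = 5.2 V and 3.8−0.7 = 3.1 V, which is impossible.
Assume only D₁ conducts: V_N = 5.9 − 0.7 = 5.2 V, so I_R = 5.2/1 = 5.2 mA.
Check D₂: its anode-to-cathode voltage is 3.8 − 5.2 = -1.4 V < 0.7 V, so it is off. The assumption is consistent.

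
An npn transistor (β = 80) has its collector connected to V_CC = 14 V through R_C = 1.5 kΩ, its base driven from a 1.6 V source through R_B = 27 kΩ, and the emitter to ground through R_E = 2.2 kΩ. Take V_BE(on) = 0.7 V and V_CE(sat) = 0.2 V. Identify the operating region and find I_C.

Assume active. Base-emitter loop: I_B = (V_BB − V_BE)/(R_B + (β+1)R_E) = (1.6 − 0.7)/(27 + 81×2.2) = 0.00439 mA.
I_C = β·I_B = 80×0.00439 = 0.351 mA.
V_CE = V_CC − I_C·R_C − I_E·R_E = 14 − 0.351×1.5 − 0.355×2.2 = 12.7 V > V_CE(sat), so the active-region assumption holds.

active; I_C ≈ 0.35 mA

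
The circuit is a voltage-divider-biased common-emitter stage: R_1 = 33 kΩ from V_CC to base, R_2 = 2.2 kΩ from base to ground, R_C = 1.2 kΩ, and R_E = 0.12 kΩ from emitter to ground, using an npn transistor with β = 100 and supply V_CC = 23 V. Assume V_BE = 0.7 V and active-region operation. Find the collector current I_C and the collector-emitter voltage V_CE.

Thevenize the base divider: V_Th = V_CC·R_2/(R_1+R_2) = 23×2.2/35.2 = 1.44 V, R_Th = R_1‖R_2 = 2.06 kΩ.
Base-emitter loop: V_Th = I_B·R_Th + V_BE + (β+1)I_B·R_E, so I_B = (1.44 − 0.7) / (2.06 + 101×0.12) = 0.052 mA.
I_C = β·I_B = 100×0.052 = 5.2 mA, and I_E = (β+1)I_B = 5.25 mA.
V_CE = V_CC − I_C·R_C − I_E·R_E = 23 − 5.2×1.2 − 5.25×0.12 = 16.1 V.
V_CE = 16.1 V > 0.2 V confirms active-region operation.

I_C ≈ 5.2 mA, V_CE ≈ 16 V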